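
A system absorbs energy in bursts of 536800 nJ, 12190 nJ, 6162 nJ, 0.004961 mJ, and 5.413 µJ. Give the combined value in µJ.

565.526 µJ

In µJ:
  536800 nJ = 536800e-3 µJ = 536.8
  12190 nJ = 12190e-3 µJ = 12.19
  6162 nJ = 6162e-3 µJ = 6.162
  0.004961 mJ = 0.004961e3 µJ = 4.961
  5.413 µJ → 5.413
Sum: 536.8 + 12.19 + 6.162 + 4.961 + 5.413 = 565.526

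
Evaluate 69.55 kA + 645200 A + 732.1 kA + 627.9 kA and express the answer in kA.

In kA:
  69.55 kA → 69.55
  645200 A = 645200e-3 kA = 645.2
  732.1 kA → 732.1
  627.9 kA → 627.9
Sum: 69.55 + 645.2 + 732.1 + 627.9 = 2074.75

2074.75 kA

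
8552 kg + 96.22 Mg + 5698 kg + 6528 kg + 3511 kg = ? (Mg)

120.509 Mg

In Mg:
  8552 kg = 8552 × 10⁻³ Mg = 8.552
  96.22 Mg → 96.22
  5698 kg = 5698 × 10⁻³ Mg = 5.698
  6528 kg = 6528 × 10⁻³ Mg = 6.528
  3511 kg = 3511 × 10⁻³ Mg = 3.511
Sum: 8.552 + 96.22 + 5.698 + 6.528 + 3.511 = 120.509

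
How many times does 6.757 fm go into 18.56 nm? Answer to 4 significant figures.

(18.56 × 10⁻⁹) / (6.757 × 10⁻¹⁵) = 2.7468 × 10⁶

2747000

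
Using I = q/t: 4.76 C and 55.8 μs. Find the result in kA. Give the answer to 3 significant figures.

(4.76) / (55.8e-6) = 0.085305e6 A

85.3 kA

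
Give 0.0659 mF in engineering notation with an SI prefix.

= 65.9 × 10⁻⁶ F; 10⁻⁶ is micro.

65.9 μF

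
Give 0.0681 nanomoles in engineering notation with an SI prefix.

= 68.1e-12 moles; 1e-12 is pico.

68.1 picomoles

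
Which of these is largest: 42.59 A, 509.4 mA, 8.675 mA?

42.59 A

42.59 A = 42.59 A
509.4 mA = 0.5094 A
8.675 mA = 0.008675 A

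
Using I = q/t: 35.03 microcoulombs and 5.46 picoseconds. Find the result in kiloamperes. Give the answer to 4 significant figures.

(35.03 × 10⁻⁶) / (5.46 × 10⁻¹²) = 6.41575 × 10⁶ A

6416 kiloamperes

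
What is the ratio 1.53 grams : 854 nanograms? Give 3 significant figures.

(1.53) / (854e-9) = 0.001792e9

1790000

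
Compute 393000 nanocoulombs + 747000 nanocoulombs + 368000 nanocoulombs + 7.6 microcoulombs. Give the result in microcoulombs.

In microcoulombs:
  393000 nanocoulombs = 393000 × 10^-3 microcoulombs = 393
  747000 nanocoulombs = 747000 × 10^-3 microcoulombs = 747
  368000 nanocoulombs = 368000 × 10^-3 microcoulombs = 368
  7.6 microcoulombs → 7.6
Sum: 393 + 747 + 368 + 7.6 = 1515.6

1515.6 microcoulombs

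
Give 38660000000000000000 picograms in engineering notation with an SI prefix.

38.66 megagrams

= 38.66e6 grams; 1e6 is mega.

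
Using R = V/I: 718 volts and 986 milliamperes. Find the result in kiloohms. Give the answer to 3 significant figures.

(718) / (986 × 10⁻³) = 0.72819 × 10³ Ω

0.728 kiloohms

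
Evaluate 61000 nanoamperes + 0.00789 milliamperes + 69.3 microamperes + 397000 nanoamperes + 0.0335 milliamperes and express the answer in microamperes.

In microamperes:
  61000 nanoamperes = 61000 × 10^-3 microamperes = 61
  0.00789 milliamperes = 0.00789 × 10^3 microamperes = 7.89
  69.3 microamperes → 69.3
  397000 nanoamperes = 397000 × 10^-3 microamperes = 397
  0.0335 milliamperes = 0.0335 × 10^3 microamperes = 33.5
Sum: 61 + 7.89 + 69.3 + 397 + 33.5 = 568.69

568.69 microamperes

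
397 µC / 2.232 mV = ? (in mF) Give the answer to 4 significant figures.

(397 × 10⁻⁶) / (2.232 × 10⁻³) = 177.867 × 10⁻³ F

177.9 mF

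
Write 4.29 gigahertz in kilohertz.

4290000 kilohertz

giga = 1e9, kilo = 1e3; factor is 1e6.
4.29 × 1e6 = 4290000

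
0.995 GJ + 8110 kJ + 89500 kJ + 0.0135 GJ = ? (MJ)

In MJ:
  0.995 GJ = 0.995e3 MJ = 995
  8110 kJ = 8110e-3 MJ = 8.11
  89500 kJ = 89500e-3 MJ = 89.5
  0.0135 GJ = 0.0135e3 MJ = 13.5
Sum: 995 + 8.11 + 89.5 + 13.5 = 1106.11

1106.11 MJ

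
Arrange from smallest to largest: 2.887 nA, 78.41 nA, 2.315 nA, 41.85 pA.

41.85 pA < 2.315 nA < 2.887 nA < 78.41 nA

2.887 nA = 0.000000002887 A
78.41 nA = 0.00000007841 A
2.315 nA = 0.000000002315 A
41.85 pA = 0.00000000004185 A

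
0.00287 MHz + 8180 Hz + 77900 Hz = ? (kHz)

88.95 kHz

In kHz:
  0.00287 MHz = 0.00287 × 10³ kHz = 2.87
  8180 Hz = 8180 × 10⁻³ kHz = 8.18
  77900 Hz = 77900 × 10⁻³ kHz = 77.9
Sum: 2.87 + 8.18 + 77.9 = 88.95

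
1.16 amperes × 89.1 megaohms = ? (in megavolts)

1.16 × 89.1 × 10⁶ = 103.356 × 10⁶ V

103.356 megavolts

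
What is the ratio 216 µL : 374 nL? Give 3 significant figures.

(216e-6) / (374e-9) = 0.5775e3

578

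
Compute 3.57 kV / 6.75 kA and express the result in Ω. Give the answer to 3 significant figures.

0.529 Ω

(3.57 × 10³) / (6.75 × 10³) = 0.52889 Ω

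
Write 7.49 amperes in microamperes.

7490000 microamperes

(no prefix) = 10^0, micro = 10^-6; factor is 10^6.
7.49 × 10^6 = 7490000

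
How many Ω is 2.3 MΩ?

2300000 Ω

mega = 1e6, (no prefix) = 1e0; factor is 1e6.
2.3 × 1e6 = 2300000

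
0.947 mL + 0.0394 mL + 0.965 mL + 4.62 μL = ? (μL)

In μL:
  0.947 mL = 0.947e3 μL = 947
  0.0394 mL = 0.0394e3 μL = 39.4
  0.965 mL = 0.965e3 μL = 965
  4.62 μL → 4.62
Sum: 947 + 39.4 + 965 + 4.62 = 1956.02

1956.02 μL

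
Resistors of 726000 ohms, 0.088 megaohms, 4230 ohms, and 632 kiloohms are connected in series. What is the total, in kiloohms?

1450.23 kiloohms

In kiloohms:
  726000 ohms = 726000e-3 kiloohms = 726
  0.088 megaohms = 0.088e3 kiloohms = 88
  4230 ohms = 4230e-3 kiloohms = 4.23
  632 kiloohms → 632
Sum: 726 + 88 + 4.23 + 632 = 1450.23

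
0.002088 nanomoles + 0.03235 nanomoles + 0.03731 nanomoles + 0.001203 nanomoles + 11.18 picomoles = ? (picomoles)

84.131 picomoles

In picomoles:
  0.002088 nanomoles = 0.002088 × 10³ picomoles = 2.088
  0.03235 nanomoles = 0.03235 × 10³ picomoles = 32.35
  0.03731 nanomoles = 0.03731 × 10³ picomoles = 37.31
  0.001203 nanomoles = 0.001203 × 10³ picomoles = 1.203
  11.18 picomoles → 11.18
Sum: 2.088 + 32.35 + 37.31 + 1.203 + 11.18 = 84.131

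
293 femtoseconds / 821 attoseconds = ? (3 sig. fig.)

(293 × 10^-15) / (821 × 10^-18) = 0.3569 × 10^3

357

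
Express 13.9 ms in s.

milli = 10^-3, (no prefix) = 10^0; factor is 10^-3.
13.9 × 10^-3 = 0.0139

0.0139 s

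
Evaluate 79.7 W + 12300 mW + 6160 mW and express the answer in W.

98.16 W

In W:
  79.7 W → 79.7
  12300 mW = 12300 × 10⁻³ W = 12.3
  6160 mW = 6160 × 10⁻³ W = 6.16
Sum: 79.7 + 12.3 + 6.16 = 98.16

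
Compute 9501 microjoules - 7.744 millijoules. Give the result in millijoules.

In millijoules:
  9501 microjoules = 9501 × 10^-3 millijoules = 9.501
  7.744 millijoules → 7.744
Difference: 9.501 - 7.744 = 1.757

1.757 millijoules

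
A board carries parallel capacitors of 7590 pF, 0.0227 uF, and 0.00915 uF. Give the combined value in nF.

In nF:
  7590 pF = 7590 × 10^-3 nF = 7.59
  0.0227 uF = 0.0227 × 10^3 nF = 22.7
  0.00915 uF = 0.00915 × 10^3 nF = 9.15
Sum: 7.59 + 22.7 + 9.15 = 39.44

39.44 nF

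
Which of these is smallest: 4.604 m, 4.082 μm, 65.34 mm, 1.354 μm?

1.354 μm

4.604 m = 4.604 m
4.082 μm = 0.000004082 m
65.34 mm = 0.06534 m
1.354 μm = 0.000001354 m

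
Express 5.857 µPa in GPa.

0.000000000000005857 GPa

micro = 10⁻⁶, giga = 10⁹; factor is 10⁻¹⁵.
5.857 × 10⁻¹⁵ = 0.000000000000005857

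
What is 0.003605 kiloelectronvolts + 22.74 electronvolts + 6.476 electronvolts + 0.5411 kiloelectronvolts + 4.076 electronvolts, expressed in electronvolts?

In electronvolts:
  0.003605 kiloelectronvolts = 0.003605e3 electronvolts = 3.605
  22.74 electronvolts → 22.74
  6.476 electronvolts → 6.476
  0.5411 kiloelectronvolts = 0.5411e3 electronvolts = 541.1
  4.076 electronvolts → 4.076
Sum: 3.605 + 22.74 + 6.476 + 541.1 + 4.076 = 577.997

577.997 electronvolts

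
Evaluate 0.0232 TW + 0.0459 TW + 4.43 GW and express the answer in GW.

73.53 GW

In GW:
  0.0232 TW = 0.0232e3 GW = 23.2
  0.0459 TW = 0.0459e3 GW = 45.9
  4.43 GW → 4.43
Sum: 23.2 + 45.9 + 4.43 = 73.53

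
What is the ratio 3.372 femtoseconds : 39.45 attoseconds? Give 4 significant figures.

85.48

(3.372e-15) / (39.45e-18) = 0.085475e3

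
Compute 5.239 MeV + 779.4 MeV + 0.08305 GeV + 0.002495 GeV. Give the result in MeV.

In MeV:
  5.239 MeV → 5.239
  779.4 MeV → 779.4
  0.08305 GeV = 0.08305 × 10^3 MeV = 83.05
  0.002495 GeV = 0.002495 × 10^3 MeV = 2.495
Sum: 5.239 + 779.4 + 83.05 + 2.495 = 870.184

870.184 MeV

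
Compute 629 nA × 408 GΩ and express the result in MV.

0.256632 MV

629 × 10⁻⁹ × 408 × 10⁹ = 256632 V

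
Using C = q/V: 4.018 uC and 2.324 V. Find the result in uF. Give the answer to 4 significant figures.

(4.018 × 10^-6) / (2.324) = 1.72892 × 10^-6 F

1.729 uF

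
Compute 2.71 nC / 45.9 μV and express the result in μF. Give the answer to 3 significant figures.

59.0 μF

(2.71 × 10^-9) / (45.9 × 10^-6) = 0.059041 × 10^-3 F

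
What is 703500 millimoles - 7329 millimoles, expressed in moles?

In moles:
  703500 millimoles = 703500 × 10⁻³ moles = 703.5
  7329 millimoles = 7329 × 10⁻³ moles = 7.329
Difference: 703.5 - 7.329 = 696.171

696.171 moles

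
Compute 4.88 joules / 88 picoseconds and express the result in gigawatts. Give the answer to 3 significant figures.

55.5 gigawatts

(4.88) / (88 × 10⁻¹²) = 0.055455 × 10¹² W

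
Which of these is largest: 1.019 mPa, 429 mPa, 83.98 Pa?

83.98 Pa

1.019 mPa = 0.001019 Pa
429 mPa = 0.429 Pa
83.98 Pa = 83.98 Pa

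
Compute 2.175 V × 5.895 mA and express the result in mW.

2.175 × 5.895e-3 = 12.821625e-3 W

12.821625 mW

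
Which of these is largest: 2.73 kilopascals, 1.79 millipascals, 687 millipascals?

2.73 kilopascals = 2730 pascals
1.79 millipascals = 0.00179 pascals
687 millipascals = 0.687 pascals

2.73 kilopascals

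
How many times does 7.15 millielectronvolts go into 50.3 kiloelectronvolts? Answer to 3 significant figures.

(50.3e3) / (7.15e-3) = 7.035e6

7030000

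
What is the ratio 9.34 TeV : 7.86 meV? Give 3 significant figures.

1190000000000000

(9.34 × 10^12) / (7.86 × 10^-3) = 1.188 × 10^15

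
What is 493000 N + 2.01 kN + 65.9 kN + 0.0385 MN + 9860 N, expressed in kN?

609.27 kN

In kN:
  493000 N = 493000 × 10⁻³ kN = 493
  2.01 kN → 2.01
  65.9 kN → 65.9
  0.0385 MN = 0.0385 × 10³ kN = 38.5
  9860 N = 9860 × 10⁻³ kN = 9.86
Sum: 493 + 2.01 + 65.9 + 38.5 + 9.86 = 609.27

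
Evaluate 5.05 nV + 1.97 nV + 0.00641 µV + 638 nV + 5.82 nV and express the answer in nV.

657.25 nV

In nV:
  5.05 nV → 5.05
  1.97 nV → 1.97
  0.00641 µV = 0.00641 × 10^3 nV = 6.41
  638 nV → 638
  5.82 nV → 5.82
Sum: 5.05 + 1.97 + 6.41 + 638 + 5.82 = 657.25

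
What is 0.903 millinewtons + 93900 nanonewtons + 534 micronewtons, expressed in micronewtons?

1530.9 micronewtons

In micronewtons:
  0.903 millinewtons = 0.903 × 10³ micronewtons = 903
  93900 nanonewtons = 93900 × 10⁻³ micronewtons = 93.9
  534 micronewtons → 534
Sum: 903 + 93.9 + 534 = 1530.9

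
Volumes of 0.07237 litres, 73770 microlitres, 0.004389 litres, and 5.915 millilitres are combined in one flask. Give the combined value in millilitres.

156.444 millilitres

In millilitres:
  0.07237 litres = 0.07237 × 10^3 millilitres = 72.37
  73770 microlitres = 73770 × 10^-3 millilitres = 73.77
  0.004389 litres = 0.004389 × 10^3 millilitres = 4.389
  5.915 millilitres → 5.915
Sum: 72.37 + 73.77 + 4.389 + 5.915 = 156.444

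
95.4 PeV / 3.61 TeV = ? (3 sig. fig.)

26400

(95.4e15) / (3.61e12) = 26.43e3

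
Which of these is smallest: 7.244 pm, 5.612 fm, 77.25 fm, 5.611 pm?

5.612 fm

7.244 pm = 0.000000000007244 m
5.612 fm = 0.000000000000005612 m
77.25 fm = 0.00000000000007725 m
5.611 pm = 0.000000000005611 m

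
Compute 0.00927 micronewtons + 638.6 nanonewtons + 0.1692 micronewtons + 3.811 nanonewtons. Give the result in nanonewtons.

820.881 nanonewtons

In nanonewtons:
  0.00927 micronewtons = 0.00927e3 nanonewtons = 9.27
  638.6 nanonewtons → 638.6
  0.1692 micronewtons = 0.1692e3 nanonewtons = 169.2
  3.811 nanonewtons → 3.811
Sum: 9.27 + 638.6 + 169.2 + 3.811 = 820.881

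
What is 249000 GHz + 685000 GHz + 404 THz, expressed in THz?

1338 THz

In THz:
  249000 GHz = 249000 × 10⁻³ THz = 249
  685000 GHz = 685000 × 10⁻³ THz = 685
  404 THz → 404
Sum: 249 + 685 + 404 = 1338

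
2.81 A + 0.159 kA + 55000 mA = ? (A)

In A:
  2.81 A → 2.81
  0.159 kA = 0.159 × 10³ A = 159
  55000 mA = 55000 × 10⁻³ A = 55
Sum: 2.81 + 159 + 55 = 216.81

216.81 A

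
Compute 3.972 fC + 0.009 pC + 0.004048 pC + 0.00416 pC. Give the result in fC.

In fC:
  3.972 fC → 3.972
  0.009 pC = 0.009 × 10³ fC = 9
  0.004048 pC = 0.004048 × 10³ fC = 4.048
  0.00416 pC = 0.00416 × 10³ fC = 4.16
Sum: 3.972 + 9 + 4.048 + 4.16 = 21.18

21.18 fC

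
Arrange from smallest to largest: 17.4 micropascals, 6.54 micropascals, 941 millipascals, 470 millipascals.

17.4 micropascals = 0.0000174 pascals
6.54 micropascals = 0.00000654 pascals
941 millipascals = 0.941 pascals
470 millipascals = 0.47 pascals

6.54 micropascals < 17.4 micropascals < 470 millipascals < 941 millipascals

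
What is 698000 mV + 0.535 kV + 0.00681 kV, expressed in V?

1239.81 V

In V:
  698000 mV = 698000 × 10⁻³ V = 698
  0.535 kV = 0.535 × 10³ V = 535
  0.00681 kV = 0.00681 × 10³ V = 6.81
Sum: 698 + 535 + 6.81 = 1239.81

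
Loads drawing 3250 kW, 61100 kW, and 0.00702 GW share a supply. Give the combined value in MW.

71.37 MW

In MW:
  3250 kW = 3250 × 10^-3 MW = 3.25
  61100 kW = 61100 × 10^-3 MW = 61.1
  0.00702 GW = 0.00702 × 10^3 MW = 7.02
Sum: 3.25 + 61.1 + 7.02 = 71.37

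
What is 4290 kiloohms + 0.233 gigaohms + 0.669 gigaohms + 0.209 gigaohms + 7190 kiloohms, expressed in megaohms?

In megaohms:
  4290 kiloohms = 4290 × 10⁻³ megaohms = 4.29
  0.233 gigaohms = 0.233 × 10³ megaohms = 233
  0.669 gigaohms = 0.669 × 10³ megaohms = 669
  0.209 gigaohms = 0.209 × 10³ megaohms = 209
  7190 kiloohms = 7190 × 10⁻³ megaohms = 7.19
Sum: 4.29 + 233 + 669 + 209 + 7.19 = 1122.48

1122.48 megaohms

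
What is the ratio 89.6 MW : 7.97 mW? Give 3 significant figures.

(89.6e6) / (7.97e-3) = 11.24e9

11200000000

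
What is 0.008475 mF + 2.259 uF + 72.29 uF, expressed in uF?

In uF:
  0.008475 mF = 0.008475 × 10^3 uF = 8.475
  2.259 uF → 2.259
  72.29 uF → 72.29
Sum: 8.475 + 2.259 + 72.29 = 83.024

83.024 uF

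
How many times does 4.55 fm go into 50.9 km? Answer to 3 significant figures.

(50.9 × 10^3) / (4.55 × 10^-15) = 11.19 × 10^18

11200000000000000000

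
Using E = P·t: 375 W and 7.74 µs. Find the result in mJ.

2.9025 mJ

375 × 7.74e-6 = 2902.5e-6 J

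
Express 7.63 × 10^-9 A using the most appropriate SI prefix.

7.63 nA

= 7.63 × 10^-9 A; 10^-9 is nano.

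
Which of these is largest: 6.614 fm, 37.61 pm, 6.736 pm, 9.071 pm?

37.61 pm

6.614 fm = 0.000000000000006614 m
37.61 pm = 0.00000000003761 m
6.736 pm = 0.000000000006736 m
9.071 pm = 0.000000000009071 m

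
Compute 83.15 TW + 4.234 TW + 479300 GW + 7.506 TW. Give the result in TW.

574.19 TW

In TW:
  83.15 TW → 83.15
  4.234 TW → 4.234
  479300 GW = 479300 × 10^-3 TW = 479.3
  7.506 TW → 7.506
Sum: 83.15 + 4.234 + 479.3 + 7.506 = 574.19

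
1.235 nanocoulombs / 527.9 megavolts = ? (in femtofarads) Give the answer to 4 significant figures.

0.002339 femtofarads

(1.235 × 10⁻⁹) / (527.9 × 10⁶) = 0.00233946 × 10⁻¹⁵ F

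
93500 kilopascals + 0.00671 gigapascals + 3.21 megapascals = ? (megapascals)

103.42 megapascals

In megapascals:
  93500 kilopascals = 93500 × 10⁻³ megapascals = 93.5
  0.00671 gigapascals = 0.00671 × 10³ megapascals = 6.71
  3.21 megapascals → 3.21
Sum: 93.5 + 6.71 + 3.21 = 103.42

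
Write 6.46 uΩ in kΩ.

micro = 10^-6, kilo = 10^3; factor is 10^-9.
6.46 × 10^-9 = 0.00000000646

0.00000000646 kΩ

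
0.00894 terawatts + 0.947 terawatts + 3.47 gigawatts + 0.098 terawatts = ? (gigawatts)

In gigawatts:
  0.00894 terawatts = 0.00894 × 10³ gigawatts = 8.94
  0.947 terawatts = 0.947 × 10³ gigawatts = 947
  3.47 gigawatts → 3.47
  0.098 terawatts = 0.098 × 10³ gigawatts = 98
Sum: 8.94 + 947 + 3.47 + 98 = 1057.41

1057.41 gigawatts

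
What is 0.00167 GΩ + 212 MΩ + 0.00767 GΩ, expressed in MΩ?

In MΩ:
  0.00167 GΩ = 0.00167e3 MΩ = 1.67
  212 MΩ → 212
  0.00767 GΩ = 0.00767e3 MΩ = 7.67
Sum: 1.67 + 212 + 7.67 = 221.34

221.34 MΩ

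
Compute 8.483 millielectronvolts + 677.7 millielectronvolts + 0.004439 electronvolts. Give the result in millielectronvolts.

In millielectronvolts:
  8.483 millielectronvolts → 8.483
  677.7 millielectronvolts → 677.7
  0.004439 electronvolts = 0.004439 × 10^3 millielectronvolts = 4.439
Sum: 8.483 + 677.7 + 4.439 = 690.622

690.622 millielectronvolts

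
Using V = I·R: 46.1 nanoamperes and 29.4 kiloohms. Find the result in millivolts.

46.1e-9 × 29.4e3 = 1355.34e-6 V

1.35534 millivolts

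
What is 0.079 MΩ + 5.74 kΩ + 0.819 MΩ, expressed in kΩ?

903.74 kΩ

In kΩ:
  0.079 MΩ = 0.079e3 kΩ = 79
  5.74 kΩ → 5.74
  0.819 MΩ = 0.819e3 kΩ = 819
Sum: 79 + 5.74 + 819 = 903.74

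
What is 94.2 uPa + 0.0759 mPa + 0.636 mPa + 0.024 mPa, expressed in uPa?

In uPa:
  94.2 uPa → 94.2
  0.0759 mPa = 0.0759e3 uPa = 75.9
  0.636 mPa = 0.636e3 uPa = 636
  0.024 mPa = 0.024e3 uPa = 24
Sum: 94.2 + 75.9 + 636 + 24 = 830.1

830.1 uPa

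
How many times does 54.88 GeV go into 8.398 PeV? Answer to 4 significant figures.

153000

(8.398 × 10¹⁵) / (54.88 × 10⁹) = 0.15302 × 10⁶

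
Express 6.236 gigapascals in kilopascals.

6236000 kilopascals

giga = 1e9, kilo = 1e3; factor is 1e6.
6.236 × 1e6 = 6236000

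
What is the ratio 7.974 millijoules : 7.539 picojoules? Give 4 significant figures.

1058000000

(7.974e-3) / (7.539e-12) = 1.0577e9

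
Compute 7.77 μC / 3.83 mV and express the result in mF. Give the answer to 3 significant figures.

(7.77 × 10⁻⁶) / (3.83 × 10⁻³) = 2.0287 × 10⁻³ F

2.03 mF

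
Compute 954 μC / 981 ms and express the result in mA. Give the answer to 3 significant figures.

(954 × 10⁻⁶) / (981 × 10⁻³) = 0.97248 × 10⁻³ A

0.972 mA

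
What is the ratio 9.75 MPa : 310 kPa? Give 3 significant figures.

31.5

(9.75 × 10^6) / (310 × 10^3) = 0.03145 × 10^3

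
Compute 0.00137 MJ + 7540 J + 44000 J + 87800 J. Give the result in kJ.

In kJ:
  0.00137 MJ = 0.00137 × 10³ kJ = 1.37
  7540 J = 7540 × 10⁻³ kJ = 7.54
  44000 J = 44000 × 10⁻³ kJ = 44
  87800 J = 87800 × 10⁻³ kJ = 87.8
Sum: 1.37 + 7.54 + 44 + 87.8 = 140.71

140.71 kJ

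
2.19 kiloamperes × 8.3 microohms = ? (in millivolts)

18.177 millivolts

2.19 × 10³ × 8.3 × 10⁻⁶ = 18.177 × 10⁻³ V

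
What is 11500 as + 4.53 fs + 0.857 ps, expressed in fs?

In fs:
  11500 as = 11500 × 10⁻³ fs = 11.5
  4.53 fs → 4.53
  0.857 ps = 0.857 × 10³ fs = 857
Sum: 11.5 + 4.53 + 857 = 873.03

873.03 fs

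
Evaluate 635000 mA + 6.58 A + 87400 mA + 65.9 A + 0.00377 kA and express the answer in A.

In A:
  635000 mA = 635000e-3 A = 635
  6.58 A → 6.58
  87400 mA = 87400e-3 A = 87.4
  65.9 A → 65.9
  0.00377 kA = 0.00377e3 A = 3.77
Sum: 635 + 6.58 + 87.4 + 65.9 + 3.77 = 798.65

798.65 A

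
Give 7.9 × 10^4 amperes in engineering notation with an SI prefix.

= 79 × 10^3 amperes; 10^3 is kilo.

79 kiloamperes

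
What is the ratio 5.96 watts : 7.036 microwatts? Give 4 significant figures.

(5.96) / (7.036 × 10^-6) = 0.84707 × 10^6

847100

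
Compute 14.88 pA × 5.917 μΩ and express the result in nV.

14.88e-12 × 5.917e-6 = 88.04496e-18 V

0.00000008804496 nV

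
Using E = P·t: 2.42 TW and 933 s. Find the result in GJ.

2.42e12 × 933 = 2257.86e12 J

2257860 GJ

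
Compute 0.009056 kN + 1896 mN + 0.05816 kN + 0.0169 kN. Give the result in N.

In N:
  0.009056 kN = 0.009056e3 N = 9.056
  1896 mN = 1896e-3 N = 1.896
  0.05816 kN = 0.05816e3 N = 58.16
  0.0169 kN = 0.0169e3 N = 16.9
Sum: 9.056 + 1.896 + 58.16 + 16.9 = 86.012

86.012 N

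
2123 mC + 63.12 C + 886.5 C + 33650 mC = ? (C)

In C:
  2123 mC = 2123 × 10^-3 C = 2.123
  63.12 C → 63.12
  886.5 C → 886.5
  33650 mC = 33650 × 10^-3 C = 33.65
Sum: 2.123 + 63.12 + 886.5 + 33.65 = 985.393

985.393 C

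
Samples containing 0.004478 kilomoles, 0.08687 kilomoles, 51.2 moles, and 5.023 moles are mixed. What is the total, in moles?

In moles:
  0.004478 kilomoles = 0.004478e3 moles = 4.478
  0.08687 kilomoles = 0.08687e3 moles = 86.87
  51.2 moles → 51.2
  5.023 moles → 5.023
Sum: 4.478 + 86.87 + 51.2 + 5.023 = 147.571

147.571 moles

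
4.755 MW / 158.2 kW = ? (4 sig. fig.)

30.06

(4.755 × 10⁶) / (158.2 × 10³) = 0.030057 × 10³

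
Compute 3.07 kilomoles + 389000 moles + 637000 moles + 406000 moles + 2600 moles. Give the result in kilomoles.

1437.67 kilomoles

In kilomoles:
  3.07 kilomoles → 3.07
  389000 moles = 389000 × 10^-3 kilomoles = 389
  637000 moles = 637000 × 10^-3 kilomoles = 637
  406000 moles = 406000 × 10^-3 kilomoles = 406
  2600 moles = 2600 × 10^-3 kilomoles = 2.6
Sum: 3.07 + 389 + 637 + 406 + 2.6 = 1437.67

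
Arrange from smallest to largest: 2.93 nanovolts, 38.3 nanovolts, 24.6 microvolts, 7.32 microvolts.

2.93 nanovolts = 0.00000000293 volts
38.3 nanovolts = 0.0000000383 volts
24.6 microvolts = 0.0000246 volts
7.32 microvolts = 0.00000732 volts

2.93 nanovolts < 38.3 nanovolts < 7.32 microvolts < 24.6 microvolts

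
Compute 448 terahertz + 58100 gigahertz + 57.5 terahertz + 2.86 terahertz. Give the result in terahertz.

In terahertz:
  448 terahertz → 448
  58100 gigahertz = 58100 × 10^-3 terahertz = 58.1
  57.5 terahertz → 57.5
  2.86 terahertz → 2.86
Sum: 448 + 58.1 + 57.5 + 2.86 = 566.46

566.46 terahertz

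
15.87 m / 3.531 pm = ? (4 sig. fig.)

4494000000000

(15.87) / (3.531 × 10⁻¹²) = 4.4945 × 10¹²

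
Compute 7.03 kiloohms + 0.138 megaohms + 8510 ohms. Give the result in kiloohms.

153.54 kiloohms

In kiloohms:
  7.03 kiloohms → 7.03
  0.138 megaohms = 0.138 × 10³ kiloohms = 138
  8510 ohms = 8510 × 10⁻³ kiloohms = 8.51
Sum: 7.03 + 138 + 8.51 = 153.54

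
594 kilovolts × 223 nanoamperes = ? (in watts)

0.132462 watts

594e3 × 223e-9 = 132462e-6 W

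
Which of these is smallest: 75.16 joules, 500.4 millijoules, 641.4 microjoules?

641.4 microjoules

75.16 joules = 75.16 joules
500.4 millijoules = 0.5004 joules
641.4 microjoules = 0.0006414 joules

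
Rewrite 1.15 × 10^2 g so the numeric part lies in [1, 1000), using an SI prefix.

115 g

= 115 g; mantissa already in [1, 1000).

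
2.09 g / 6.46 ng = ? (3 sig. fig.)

(2.09) / (6.46 × 10⁻⁹) = 0.3235 × 10⁹

324000000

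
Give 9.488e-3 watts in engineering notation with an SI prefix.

= 9.488e-3 watts; 1e-3 is milli.

9.488 milliwatts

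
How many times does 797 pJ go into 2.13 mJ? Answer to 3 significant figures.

2670000

(2.13 × 10^-3) / (797 × 10^-12) = 0.002673 × 10^9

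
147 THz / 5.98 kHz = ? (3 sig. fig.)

24600000000

(147e12) / (5.98e3) = 24.58e9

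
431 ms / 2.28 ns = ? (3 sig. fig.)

189000000

(431 × 10⁻³) / (2.28 × 10⁻⁹) = 189 × 10⁶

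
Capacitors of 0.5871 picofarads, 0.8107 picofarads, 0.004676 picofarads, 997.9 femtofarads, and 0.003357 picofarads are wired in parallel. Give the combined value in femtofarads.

2403.733 femtofarads

In femtofarads:
  0.5871 picofarads = 0.5871e3 femtofarads = 587.1
  0.8107 picofarads = 0.8107e3 femtofarads = 810.7
  0.004676 picofarads = 0.004676e3 femtofarads = 4.676
  997.9 femtofarads → 997.9
  0.003357 picofarads = 0.003357e3 femtofarads = 3.357
Sum: 587.1 + 810.7 + 4.676 + 997.9 + 3.357 = 2403.733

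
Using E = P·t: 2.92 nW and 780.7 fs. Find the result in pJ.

0.000000002279644 pJ

2.92 × 10⁻⁹ × 780.7 × 10⁻¹⁵ = 2279.644 × 10⁻²⁴ J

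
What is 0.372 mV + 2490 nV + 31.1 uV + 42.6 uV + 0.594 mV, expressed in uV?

1042.19 uV

In uV:
  0.372 mV = 0.372 × 10^3 uV = 372
  2490 nV = 2490 × 10^-3 uV = 2.49
  31.1 uV → 31.1
  42.6 uV → 42.6
  0.594 mV = 0.594 × 10^3 uV = 594
Sum: 372 + 2.49 + 31.1 + 42.6 + 594 = 1042.19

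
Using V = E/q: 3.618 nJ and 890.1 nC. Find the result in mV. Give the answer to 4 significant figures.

(3.618 × 10⁻⁹) / (890.1 × 10⁻⁹) = 0.00406471 V

4.065 mV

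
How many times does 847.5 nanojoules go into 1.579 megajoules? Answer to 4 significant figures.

(1.579 × 10^6) / (847.5 × 10^-9) = 0.0018631 × 10^15

1863000000000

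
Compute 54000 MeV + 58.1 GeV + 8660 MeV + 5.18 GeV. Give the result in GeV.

In GeV:
  54000 MeV = 54000 × 10^-3 GeV = 54
  58.1 GeV → 58.1
  8660 MeV = 8660 × 10^-3 GeV = 8.66
  5.18 GeV → 5.18
Sum: 54 + 58.1 + 8.66 + 5.18 = 125.94

125.94 GeV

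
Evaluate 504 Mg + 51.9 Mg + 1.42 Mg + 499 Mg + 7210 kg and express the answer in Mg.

1063.53 Mg

In Mg:
  504 Mg → 504
  51.9 Mg → 51.9
  1.42 Mg → 1.42
  499 Mg → 499
  7210 kg = 7210 × 10⁻³ Mg = 7.21
Sum: 504 + 51.9 + 1.42 + 499 + 7.21 = 1063.53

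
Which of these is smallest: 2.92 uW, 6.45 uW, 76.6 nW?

2.92 uW = 0.00000292 W
6.45 uW = 0.00000645 W
76.6 nW = 0.0000000766 W

76.6 nW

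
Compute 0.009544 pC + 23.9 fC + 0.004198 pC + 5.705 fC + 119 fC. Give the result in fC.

In fC:
  0.009544 pC = 0.009544 × 10^3 fC = 9.544
  23.9 fC → 23.9
  0.004198 pC = 0.004198 × 10^3 fC = 4.198
  5.705 fC → 5.705
  119 fC → 119
Sum: 9.544 + 23.9 + 4.198 + 5.705 + 119 = 162.347

162.347 fC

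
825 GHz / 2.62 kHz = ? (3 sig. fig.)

315000000

(825 × 10^9) / (2.62 × 10^3) = 314.9 × 10^6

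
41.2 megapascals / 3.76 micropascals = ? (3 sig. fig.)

(41.2e6) / (3.76e-6) = 10.96e12

11000000000000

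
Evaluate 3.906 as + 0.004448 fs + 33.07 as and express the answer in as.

41.424 as

In as:
  3.906 as → 3.906
  0.004448 fs = 0.004448e3 as = 4.448
  33.07 as → 33.07
Sum: 3.906 + 4.448 + 33.07 = 41.424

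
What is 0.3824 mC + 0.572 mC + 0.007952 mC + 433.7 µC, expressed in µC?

1396.052 µC

In µC:
  0.3824 mC = 0.3824 × 10³ µC = 382.4
  0.572 mC = 0.572 × 10³ µC = 572
  0.007952 mC = 0.007952 × 10³ µC = 7.952
  433.7 µC → 433.7
Sum: 382.4 + 572 + 7.952 + 433.7 = 1396.052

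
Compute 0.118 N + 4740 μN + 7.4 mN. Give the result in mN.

130.14 mN

In mN:
  0.118 N = 0.118 × 10^3 mN = 118
  4740 μN = 4740 × 10^-3 mN = 4.74
  7.4 mN → 7.4
Sum: 118 + 4.74 + 7.4 = 130.14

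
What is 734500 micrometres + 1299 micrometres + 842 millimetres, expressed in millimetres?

In millimetres:
  734500 micrometres = 734500e-3 millimetres = 734.5
  1299 micrometres = 1299e-3 millimetres = 1.299
  842 millimetres → 842
Sum: 734.5 + 1.299 + 842 = 1577.799

1577.799 millimetres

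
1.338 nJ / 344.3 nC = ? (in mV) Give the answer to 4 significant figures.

(1.338e-9) / (344.3e-9) = 0.00388615 V

3.886 mV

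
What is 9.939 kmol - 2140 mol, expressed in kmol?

In kmol:
  9.939 kmol → 9.939
  2140 mol = 2140 × 10⁻³ kmol = 2.14
Difference: 9.939 - 2.14 = 7.799

7.799 kmol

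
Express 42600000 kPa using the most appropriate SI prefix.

= 42.6 × 10⁹ Pa; 10⁹ is giga.

42.6 GPa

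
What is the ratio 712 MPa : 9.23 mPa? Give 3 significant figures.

(712e6) / (9.23e-3) = 77.14e9

77100000000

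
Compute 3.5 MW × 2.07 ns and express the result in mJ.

7.245 mJ

3.5 × 10^6 × 2.07 × 10^-9 = 7.245 × 10^-3 J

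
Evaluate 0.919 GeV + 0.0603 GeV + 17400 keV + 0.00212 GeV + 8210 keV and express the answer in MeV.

1007.03 MeV

In MeV:
  0.919 GeV = 0.919 × 10³ MeV = 919
  0.0603 GeV = 0.0603 × 10³ MeV = 60.3
  17400 keV = 17400 × 10⁻³ MeV = 17.4
  0.00212 GeV = 0.00212 × 10³ MeV = 2.12
  8210 keV = 8210 × 10⁻³ MeV = 8.21
Sum: 919 + 60.3 + 17.4 + 2.12 + 8.21 = 1007.03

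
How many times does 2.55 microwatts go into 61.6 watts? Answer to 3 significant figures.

24200000

(61.6) / (2.55 × 10⁻⁶) = 24.16 × 10⁶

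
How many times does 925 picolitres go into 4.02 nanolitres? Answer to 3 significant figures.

(4.02e-9) / (925e-12) = 0.004346e3

4.35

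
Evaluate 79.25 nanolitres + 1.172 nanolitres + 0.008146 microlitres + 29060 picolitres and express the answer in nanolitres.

In nanolitres:
  79.25 nanolitres → 79.25
  1.172 nanolitres → 1.172
  0.008146 microlitres = 0.008146 × 10^3 nanolitres = 8.146
  29060 picolitres = 29060 × 10^-3 nanolitres = 29.06
Sum: 79.25 + 1.172 + 8.146 + 29.06 = 117.628

117.628 nanolitres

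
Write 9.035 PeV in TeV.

peta = 10^15, tera = 10^12; factor is 10^3.
9.035 × 10^3 = 9035

9035 TeV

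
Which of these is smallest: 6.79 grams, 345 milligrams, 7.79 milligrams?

6.79 grams = 6.79 grams
345 milligrams = 0.345 grams
7.79 milligrams = 0.00779 grams

7.79 milligrams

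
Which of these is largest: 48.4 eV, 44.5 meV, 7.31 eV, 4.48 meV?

48.4 eV = 48.4 eV
44.5 meV = 0.0445 eV
7.31 eV = 7.31 eV
4.48 meV = 0.00448 eV

48.4 eV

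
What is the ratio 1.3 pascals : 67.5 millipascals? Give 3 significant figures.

(1.3) / (67.5e-3) = 0.01926e3

19.3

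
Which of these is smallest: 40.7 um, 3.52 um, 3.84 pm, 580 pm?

40.7 um = 0.0000407 m
3.52 um = 0.00000352 m
3.84 pm = 0.00000000000384 m
580 pm = 0.00000000058 m

3.84 pm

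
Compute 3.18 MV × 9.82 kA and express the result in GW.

3.18 × 10^6 × 9.82 × 10^3 = 31.2276 × 10^9 W

31.2276 GW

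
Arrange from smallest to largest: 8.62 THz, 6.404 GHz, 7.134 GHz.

8.62 THz = 8620000000000 Hz
6.404 GHz = 6404000000 Hz
7.134 GHz = 7134000000 Hz

6.404 GHz < 7.134 GHz < 8.62 THz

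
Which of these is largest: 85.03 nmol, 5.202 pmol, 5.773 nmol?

85.03 nmol

85.03 nmol = 0.00000008503 mol
5.202 pmol = 0.000000000005202 mol
5.773 nmol = 0.000000005773 mol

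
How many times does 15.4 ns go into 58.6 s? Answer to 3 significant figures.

(58.6) / (15.4e-9) = 3.805e9

3810000000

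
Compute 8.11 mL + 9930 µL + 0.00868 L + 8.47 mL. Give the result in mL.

In mL:
  8.11 mL → 8.11
  9930 µL = 9930 × 10^-3 mL = 9.93
  0.00868 L = 0.00868 × 10^3 mL = 8.68
  8.47 mL → 8.47
Sum: 8.11 + 9.93 + 8.68 + 8.47 = 35.19

35.19 mL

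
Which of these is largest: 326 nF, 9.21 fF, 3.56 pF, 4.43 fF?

326 nF

326 nF = 0.000000326 F
9.21 fF = 0.00000000000000921 F
3.56 pF = 0.00000000000356 F
4.43 fF = 0.00000000000000443 F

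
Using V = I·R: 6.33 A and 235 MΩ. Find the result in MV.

6.33 × 235 × 10⁶ = 1487.55 × 10⁶ V

1487.55 MV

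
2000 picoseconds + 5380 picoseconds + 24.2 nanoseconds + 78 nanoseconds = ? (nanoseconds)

In nanoseconds:
  2000 picoseconds = 2000 × 10⁻³ nanoseconds = 2
  5380 picoseconds = 5380 × 10⁻³ nanoseconds = 5.38
  24.2 nanoseconds → 24.2
  78 nanoseconds → 78
Sum: 2 + 5.38 + 24.2 + 78 = 109.58

109.58 nanoseconds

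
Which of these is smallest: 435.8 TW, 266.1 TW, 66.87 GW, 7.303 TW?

66.87 GW

435.8 TW = 435800000000000 W
266.1 TW = 266100000000000 W
66.87 GW = 66870000000 W
7.303 TW = 7303000000000 W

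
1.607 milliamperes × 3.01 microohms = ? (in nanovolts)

1.607 × 10⁻³ × 3.01 × 10⁻⁶ = 4.83707 × 10⁻⁹ V

4.83707 nanovolts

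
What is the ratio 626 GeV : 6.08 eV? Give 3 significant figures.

103000000000

(626 × 10^9) / (6.08) = 103 × 10^9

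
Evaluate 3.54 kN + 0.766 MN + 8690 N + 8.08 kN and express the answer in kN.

In kN:
  3.54 kN → 3.54
  0.766 MN = 0.766 × 10³ kN = 766
  8690 N = 8690 × 10⁻³ kN = 8.69
  8.08 kN → 8.08
Sum: 3.54 + 766 + 8.69 + 8.08 = 786.31

786.31 kN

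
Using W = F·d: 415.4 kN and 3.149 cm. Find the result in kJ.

415.4 × 10³ × 3.149 × 10⁻² = 1308.0946 × 10¹ J

13.080946 kJ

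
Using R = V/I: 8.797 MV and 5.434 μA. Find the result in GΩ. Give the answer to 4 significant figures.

1619 GΩ

(8.797 × 10^6) / (5.434 × 10^-6) = 1.61888 × 10^12 Ω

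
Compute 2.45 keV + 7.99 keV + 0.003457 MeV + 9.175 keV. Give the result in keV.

In keV:
  2.45 keV → 2.45
  7.99 keV → 7.99
  0.003457 MeV = 0.003457e3 keV = 3.457
  9.175 keV → 9.175
Sum: 2.45 + 7.99 + 3.457 + 9.175 = 23.072

23.072 keV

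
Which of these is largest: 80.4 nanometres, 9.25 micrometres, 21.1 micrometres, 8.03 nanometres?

80.4 nanometres = 0.0000000804 metres
9.25 micrometres = 0.00000925 metres
21.1 micrometres = 0.0000211 metres
8.03 nanometres = 0.00000000803 metres

21.1 micrometres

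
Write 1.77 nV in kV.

nano = 10⁻⁹, kilo = 10³; factor is 10⁻¹².
1.77 × 10⁻¹² = 0.00000000000177

0.00000000000177 kV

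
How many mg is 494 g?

494000 mg

(no prefix) = 10⁰, milli = 10⁻³; factor is 10³.
494 × 10³ = 494000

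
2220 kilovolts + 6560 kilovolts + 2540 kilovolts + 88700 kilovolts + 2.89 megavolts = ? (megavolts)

102.91 megavolts

In megavolts:
  2220 kilovolts = 2220e-3 megavolts = 2.22
  6560 kilovolts = 6560e-3 megavolts = 6.56
  2540 kilovolts = 2540e-3 megavolts = 2.54
  88700 kilovolts = 88700e-3 megavolts = 88.7
  2.89 megavolts → 2.89
Sum: 2.22 + 6.56 + 2.54 + 88.7 + 2.89 = 102.91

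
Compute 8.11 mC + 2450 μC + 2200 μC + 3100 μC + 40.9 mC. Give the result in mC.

56.76 mC

In mC:
  8.11 mC → 8.11
  2450 μC = 2450 × 10^-3 mC = 2.45
  2200 μC = 2200 × 10^-3 mC = 2.2
  3100 μC = 3100 × 10^-3 mC = 3.1
  40.9 mC → 40.9
Sum: 8.11 + 2.45 + 2.2 + 3.1 + 40.9 = 56.76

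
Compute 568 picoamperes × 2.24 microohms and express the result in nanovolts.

568e-12 × 2.24e-6 = 1272.32e-18 V

0.00000127232 nanovolts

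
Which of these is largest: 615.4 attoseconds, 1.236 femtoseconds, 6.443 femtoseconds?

615.4 attoseconds = 0.0000000000000006154 seconds
1.236 femtoseconds = 0.000000000000001236 seconds
6.443 femtoseconds = 0.000000000000006443 seconds

6.443 femtoseconds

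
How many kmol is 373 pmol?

pico = 10⁻¹², kilo = 10³; factor is 10⁻¹⁵.
373 × 10⁻¹⁵ = 0.000000000000373

0.000000000000373 kmol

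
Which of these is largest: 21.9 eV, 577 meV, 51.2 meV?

21.9 eV = 21.9 eV
577 meV = 0.577 eV
51.2 meV = 0.0512 eV

21.9 eV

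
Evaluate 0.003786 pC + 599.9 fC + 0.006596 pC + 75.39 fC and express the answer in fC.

In fC:
  0.003786 pC = 0.003786 × 10³ fC = 3.786
  599.9 fC → 599.9
  0.006596 pC = 0.006596 × 10³ fC = 6.596
  75.39 fC → 75.39
Sum: 3.786 + 599.9 + 6.596 + 75.39 = 685.672

685.672 fC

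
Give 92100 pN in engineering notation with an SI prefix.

92.1 nN

= 92.1e-9 N; 1e-9 is nano.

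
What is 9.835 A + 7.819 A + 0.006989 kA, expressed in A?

In A:
  9.835 A → 9.835
  7.819 A → 7.819
  0.006989 kA = 0.006989 × 10³ A = 6.989
Sum: 9.835 + 7.819 + 6.989 = 24.643

24.643 A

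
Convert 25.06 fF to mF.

femto = 10⁻¹⁵, milli = 10⁻³; factor is 10⁻¹².
25.06 × 10⁻¹² = 0.00000000002506

0.00000000002506 mF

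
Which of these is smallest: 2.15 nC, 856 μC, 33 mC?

2.15 nC

2.15 nC = 0.00000000215 C
856 μC = 0.000856 C
33 mC = 0.033 C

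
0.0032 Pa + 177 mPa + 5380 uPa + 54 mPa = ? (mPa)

239.58 mPa

In mPa:
  0.0032 Pa = 0.0032e3 mPa = 3.2
  177 mPa → 177
  5380 uPa = 5380e-3 mPa = 5.38
  54 mPa → 54
Sum: 3.2 + 177 + 5.38 + 54 = 239.58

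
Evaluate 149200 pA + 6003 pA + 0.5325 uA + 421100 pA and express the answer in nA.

In nA:
  149200 pA = 149200 × 10⁻³ nA = 149.2
  6003 pA = 6003 × 10⁻³ nA = 6.003
  0.5325 uA = 0.5325 × 10³ nA = 532.5
  421100 pA = 421100 × 10⁻³ nA = 421.1
Sum: 149.2 + 6.003 + 532.5 + 421.1 = 1108.803

1108.803 nA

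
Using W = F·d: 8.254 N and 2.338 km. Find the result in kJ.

19.297852 kJ

8.254 × 2.338e3 = 19.297852e3 J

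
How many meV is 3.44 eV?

3440 meV

(no prefix) = 1e0, milli = 1e-3; factor is 1e3.
3.44 × 1e3 = 3440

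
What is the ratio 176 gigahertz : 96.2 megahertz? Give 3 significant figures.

(176e9) / (96.2e6) = 1.83e3

1830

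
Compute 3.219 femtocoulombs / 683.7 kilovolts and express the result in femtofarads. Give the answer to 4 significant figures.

0.000004708 femtofarads

(3.219 × 10^-15) / (683.7 × 10^3) = 0.00470821 × 10^-18 F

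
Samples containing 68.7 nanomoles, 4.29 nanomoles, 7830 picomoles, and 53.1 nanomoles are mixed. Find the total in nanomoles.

133.92 nanomoles

In nanomoles:
  68.7 nanomoles → 68.7
  4.29 nanomoles → 4.29
  7830 picomoles = 7830 × 10⁻³ nanomoles = 7.83
  53.1 nanomoles → 53.1
Sum: 68.7 + 4.29 + 7.83 + 53.1 = 133.92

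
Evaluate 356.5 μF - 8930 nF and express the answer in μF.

347.57 μF

In μF:
  356.5 μF → 356.5
  8930 nF = 8930 × 10^-3 μF = 8.93
Difference: 356.5 - 8.93 = 347.57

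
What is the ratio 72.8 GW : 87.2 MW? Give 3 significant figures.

(72.8 × 10⁹) / (87.2 × 10⁶) = 0.8349 × 10³

835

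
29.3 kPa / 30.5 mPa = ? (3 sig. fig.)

(29.3 × 10^3) / (30.5 × 10^-3) = 0.9607 × 10^6

961000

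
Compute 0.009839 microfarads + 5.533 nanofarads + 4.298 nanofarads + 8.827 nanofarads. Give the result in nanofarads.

In nanofarads:
  0.009839 microfarads = 0.009839 × 10^3 nanofarads = 9.839
  5.533 nanofarads → 5.533
  4.298 nanofarads → 4.298
  8.827 nanofarads → 8.827
Sum: 9.839 + 5.533 + 4.298 + 8.827 = 28.497

28.497 nanofarads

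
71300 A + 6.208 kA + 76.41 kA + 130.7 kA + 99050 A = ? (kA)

383.668 kA

In kA:
  71300 A = 71300 × 10⁻³ kA = 71.3
  6.208 kA → 6.208
  76.41 kA → 76.41
  130.7 kA → 130.7
  99050 A = 99050 × 10⁻³ kA = 99.05
Sum: 71.3 + 6.208 + 76.41 + 130.7 + 99.05 = 383.668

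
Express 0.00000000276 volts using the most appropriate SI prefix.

= 2.76 × 10⁻⁹ volts; 10⁻⁹ is nano.

2.76 nanovolts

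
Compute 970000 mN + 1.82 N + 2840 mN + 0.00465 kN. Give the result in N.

979.31 N

In N:
  970000 mN = 970000e-3 N = 970
  1.82 N → 1.82
  2840 mN = 2840e-3 N = 2.84
  0.00465 kN = 0.00465e3 N = 4.65
Sum: 970 + 1.82 + 2.84 + 4.65 = 979.31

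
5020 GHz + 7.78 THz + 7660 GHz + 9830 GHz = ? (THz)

30.29 THz

In THz:
  5020 GHz = 5020 × 10^-3 THz = 5.02
  7.78 THz → 7.78
  7660 GHz = 7660 × 10^-3 THz = 7.66
  9830 GHz = 9830 × 10^-3 THz = 9.83
Sum: 5.02 + 7.78 + 7.66 + 9.83 = 30.29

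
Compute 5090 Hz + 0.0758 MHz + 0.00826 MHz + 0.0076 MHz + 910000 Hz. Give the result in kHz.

In kHz:
  5090 Hz = 5090 × 10^-3 kHz = 5.09
  0.0758 MHz = 0.0758 × 10^3 kHz = 75.8
  0.00826 MHz = 0.00826 × 10^3 kHz = 8.26
  0.0076 MHz = 0.0076 × 10^3 kHz = 7.6
  910000 Hz = 910000 × 10^-3 kHz = 910
Sum: 5.09 + 75.8 + 8.26 + 7.6 + 910 = 1006.75

1006.75 kHz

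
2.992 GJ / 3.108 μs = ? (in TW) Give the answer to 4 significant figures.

962.7 TW

(2.992 × 10⁹) / (3.108 × 10⁻⁶) = 0.962677 × 10¹⁵ W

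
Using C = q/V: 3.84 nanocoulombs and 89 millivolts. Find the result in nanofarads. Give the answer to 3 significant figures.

43.1 nanofarads

(3.84 × 10^-9) / (89 × 10^-3) = 0.043146 × 10^-6 F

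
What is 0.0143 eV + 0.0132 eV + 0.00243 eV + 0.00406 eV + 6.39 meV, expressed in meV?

In meV:
  0.0143 eV = 0.0143 × 10³ meV = 14.3
  0.0132 eV = 0.0132 × 10³ meV = 13.2
  0.00243 eV = 0.00243 × 10³ meV = 2.43
  0.00406 eV = 0.00406 × 10³ meV = 4.06
  6.39 meV → 6.39
Sum: 14.3 + 13.2 + 2.43 + 4.06 + 6.39 = 40.38

40.38 meV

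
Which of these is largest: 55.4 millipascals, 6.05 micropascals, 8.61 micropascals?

55.4 millipascals

55.4 millipascals = 0.0554 pascals
6.05 micropascals = 0.00000605 pascals
8.61 micropascals = 0.00000861 pascals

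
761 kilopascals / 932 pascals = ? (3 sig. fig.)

(761e3) / (932) = 0.8165e3

817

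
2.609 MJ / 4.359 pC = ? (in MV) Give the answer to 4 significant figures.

598500000000 MV

(2.609e6) / (4.359e-12) = 0.598532e18 V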